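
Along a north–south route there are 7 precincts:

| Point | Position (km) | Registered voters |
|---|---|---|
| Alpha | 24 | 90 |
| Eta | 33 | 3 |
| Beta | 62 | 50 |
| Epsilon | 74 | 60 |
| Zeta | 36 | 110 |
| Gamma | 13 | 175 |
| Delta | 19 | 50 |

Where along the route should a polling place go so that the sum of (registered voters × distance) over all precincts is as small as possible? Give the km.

x = 24

For a sum of weighted absolute distances on a line, the optimum is the weighted median (not the mean). Total weight W = 538; half-weight = 269.
Sort by position and accumulate weight:
  km 13 (Gamma, w=175) → cum 175
  km 19 (Delta, w=50) → cum 225
  km 24 (Alpha, w=90) → cum 315  ≥ 269 → median here
  km 33 (Eta, w=3) → cum 318
  km 36 (Zeta, w=110) → cum 428
  km 62 (Beta, w=50) → cum 478
  km 74 (Epsilon, w=60) → cum 538
Optimal location: km 24.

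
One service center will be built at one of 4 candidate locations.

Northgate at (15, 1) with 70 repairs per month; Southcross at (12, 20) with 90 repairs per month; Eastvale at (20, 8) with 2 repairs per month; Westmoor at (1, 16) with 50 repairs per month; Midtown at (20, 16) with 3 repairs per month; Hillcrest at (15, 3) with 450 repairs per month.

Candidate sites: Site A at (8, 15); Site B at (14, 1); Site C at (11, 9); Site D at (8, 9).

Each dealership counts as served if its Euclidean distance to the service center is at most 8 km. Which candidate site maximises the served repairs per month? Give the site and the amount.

Site B, covering 520

Coverage radius r = 8 km; a point is covered iff (Δx)²+(Δy)² ≤ 8² = 64.
  Site A (8, 15): covers {Southcross, Westmoor} → 140
  Site B (14, 1): covers {Northgate, Hillcrest} → 520
  Site C (11, 9): covers {Hillcrest} → 450
  Site D (8, 9): covers {none} → 0
Maximum coverage at Site B: 520 repairs per month.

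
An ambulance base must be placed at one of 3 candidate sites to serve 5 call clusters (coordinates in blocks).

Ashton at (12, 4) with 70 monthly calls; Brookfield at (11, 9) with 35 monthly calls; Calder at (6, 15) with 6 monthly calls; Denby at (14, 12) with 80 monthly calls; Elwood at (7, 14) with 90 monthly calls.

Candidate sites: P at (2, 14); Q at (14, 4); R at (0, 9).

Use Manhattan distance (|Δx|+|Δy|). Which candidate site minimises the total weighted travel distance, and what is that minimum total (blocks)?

Total weighted distance at each candidate:
  P (2, 14): total = 3490
  Q (14, 4): total = 2704
  R (0, 9): total = 4087
Minimum is at Q with total 2704 blocks.

Q, total 2704 blocks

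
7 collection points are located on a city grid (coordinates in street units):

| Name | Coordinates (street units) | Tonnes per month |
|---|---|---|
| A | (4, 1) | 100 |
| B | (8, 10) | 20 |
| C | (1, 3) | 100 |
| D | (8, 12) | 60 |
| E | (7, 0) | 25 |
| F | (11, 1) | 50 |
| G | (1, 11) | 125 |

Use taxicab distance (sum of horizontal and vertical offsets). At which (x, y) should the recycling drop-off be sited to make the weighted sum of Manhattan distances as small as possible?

Manhattan distance separates: Σwᵢ(|x−xᵢ|+|y−yᵢ|) = Σwᵢ|x−xᵢ| + Σwᵢ|y−yᵢ|, so x and y are optimised independently as 1-D weighted medians.
Total weight W = 480; half = 240.
x-coordinate, sorted with cumulative weight:
  x=1 (C, w=100) cum 100
  x=1 (G, w=125) cum 225
  x=4 (A, w=100) cum 325  ← median
  x=7 (E, w=25) cum 350
  x=8 (B, w=20) cum 370
  x=8 (D, w=60) cum 430
  x=11 (F, w=50) cum 480
⇒ x* = 4
y-coordinate, sorted with cumulative weight:
  y=0 (E, w=25) cum 25
  y=1 (A, w=100) cum 125
  y=1 (F, w=50) cum 175
  y=3 (C, w=100) cum 275  ← median
  y=10 (B, w=20) cum 295
  y=11 (G, w=125) cum 420
  y=12 (D, w=60) cum 480
⇒ y* = 3

(4, 3)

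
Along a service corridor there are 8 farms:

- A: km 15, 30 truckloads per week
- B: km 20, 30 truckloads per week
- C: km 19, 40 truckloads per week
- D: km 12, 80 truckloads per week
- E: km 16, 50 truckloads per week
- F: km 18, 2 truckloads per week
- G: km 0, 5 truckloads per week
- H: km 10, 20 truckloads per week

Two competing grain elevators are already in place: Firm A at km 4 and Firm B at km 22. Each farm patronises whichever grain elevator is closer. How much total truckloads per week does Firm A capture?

105

The indifferent point is the midpoint (4+22)/2 = 13; farms left of it (closer to Firm A at 4) go to Firm A, those right go to Firm B.
  G at 0 (w=5) → Firm A
  H at 10 (w=20) → Firm A
  D at 12 (w=80) → Firm A
  A at 15 (w=30) → Firm B
  E at 16 (w=50) → Firm B
  F at 18 (w=2) → Firm B
  C at 19 (w=40) → Firm B
  B at 20 (w=30) → Firm B
Firm A captures 105; Firm B captures 152.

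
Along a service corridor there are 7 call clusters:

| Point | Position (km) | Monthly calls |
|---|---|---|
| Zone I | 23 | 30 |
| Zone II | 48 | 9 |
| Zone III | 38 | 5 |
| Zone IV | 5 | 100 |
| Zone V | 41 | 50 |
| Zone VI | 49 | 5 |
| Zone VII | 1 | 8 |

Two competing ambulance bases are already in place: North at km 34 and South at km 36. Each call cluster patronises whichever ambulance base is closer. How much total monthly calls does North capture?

138

The indifferent point is the midpoint (34+36)/2 = 35; call clusters left of it (closer to North at 34) go to North, those right go to South.
  Zone VII at 1 (w=8) → North
  Zone IV at 5 (w=100) → North
  Zone I at 23 (w=30) → North
  Zone III at 38 (w=5) → South
  Zone V at 41 (w=50) → South
  Zone II at 48 (w=9) → South
  Zone VI at 49 (w=5) → South
North captures 138; South captures 69.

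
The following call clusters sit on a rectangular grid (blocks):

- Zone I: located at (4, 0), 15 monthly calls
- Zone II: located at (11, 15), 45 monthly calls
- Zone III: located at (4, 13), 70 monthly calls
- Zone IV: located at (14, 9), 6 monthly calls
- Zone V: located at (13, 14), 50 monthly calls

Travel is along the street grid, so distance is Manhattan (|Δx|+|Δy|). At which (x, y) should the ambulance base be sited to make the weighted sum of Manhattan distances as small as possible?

Manhattan distance separates: Σwᵢ(|x−xᵢ|+|y−yᵢ|) = Σwᵢ|x−xᵢ| + Σwᵢ|y−yᵢ|, so x and y are optimised independently as 1-D weighted medians.
Total weight W = 186; half = 93.
x-coordinate, sorted with cumulative weight:
  x=4 (Zone I, w=15) cum 15
  x=4 (Zone III, w=70) cum 85
  x=11 (Zone II, w=45) cum 130  ← median
  x=13 (Zone V, w=50) cum 180
  x=14 (Zone IV, w=6) cum 186
⇒ x* = 11
y-coordinate, sorted with cumulative weight:
  y=0 (Zone I, w=15) cum 15
  y=9 (Zone IV, w=6) cum 21
  y=13 (Zone III, w=70) cum 91
  y=14 (Zone V, w=50) cum 141  ← median
  y=15 (Zone II, w=45) cum 186
⇒ y* = 14

(11, 14)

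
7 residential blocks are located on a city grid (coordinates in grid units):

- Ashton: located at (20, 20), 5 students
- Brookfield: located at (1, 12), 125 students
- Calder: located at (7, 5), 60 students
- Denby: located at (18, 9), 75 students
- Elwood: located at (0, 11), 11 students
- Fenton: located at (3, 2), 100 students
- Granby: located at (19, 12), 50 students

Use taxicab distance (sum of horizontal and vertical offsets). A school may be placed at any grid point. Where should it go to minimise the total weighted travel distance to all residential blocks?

Manhattan distance separates: Σwᵢ(|x−xᵢ|+|y−yᵢ|) = Σwᵢ|x−xᵢ| + Σwᵢ|y−yᵢ|, so x and y are optimised independently as 1-D weighted medians.
Total weight W = 426; half = 213.
x-coordinate, sorted with cumulative weight:
  x=0 (Elwood, w=11) cum 11
  x=1 (Brookfield, w=125) cum 136
  x=3 (Fenton, w=100) cum 236  ← median
  x=7 (Calder, w=60) cum 296
  x=18 (Denby, w=75) cum 371
  x=19 (Granby, w=50) cum 421
  x=20 (Ashton, w=5) cum 426
⇒ x* = 3
y-coordinate, sorted with cumulative weight:
  y=2 (Fenton, w=100) cum 100
  y=5 (Calder, w=60) cum 160
  y=9 (Denby, w=75) cum 235  ← median
  y=11 (Elwood, w=11) cum 246
  y=12 (Brookfield, w=125) cum 371
  y=12 (Granby, w=50) cum 421
  y=20 (Ashton, w=5) cum 426
⇒ y* = 9

(3, 9)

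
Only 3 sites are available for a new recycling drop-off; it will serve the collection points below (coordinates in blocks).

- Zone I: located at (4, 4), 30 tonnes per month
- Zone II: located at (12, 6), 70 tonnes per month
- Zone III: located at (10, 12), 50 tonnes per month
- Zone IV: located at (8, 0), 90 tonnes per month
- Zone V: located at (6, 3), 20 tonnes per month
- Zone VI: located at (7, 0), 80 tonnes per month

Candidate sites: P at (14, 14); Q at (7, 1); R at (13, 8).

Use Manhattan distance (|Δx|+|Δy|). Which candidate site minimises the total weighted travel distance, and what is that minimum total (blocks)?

Total weighted distance at each candidate:
  P (14, 14): total = 5460
  Q (7, 1): total = 1900
  R (13, 8): total = 3480
Minimum is at Q with total 1900 blocks.

Q, total 1900 blocks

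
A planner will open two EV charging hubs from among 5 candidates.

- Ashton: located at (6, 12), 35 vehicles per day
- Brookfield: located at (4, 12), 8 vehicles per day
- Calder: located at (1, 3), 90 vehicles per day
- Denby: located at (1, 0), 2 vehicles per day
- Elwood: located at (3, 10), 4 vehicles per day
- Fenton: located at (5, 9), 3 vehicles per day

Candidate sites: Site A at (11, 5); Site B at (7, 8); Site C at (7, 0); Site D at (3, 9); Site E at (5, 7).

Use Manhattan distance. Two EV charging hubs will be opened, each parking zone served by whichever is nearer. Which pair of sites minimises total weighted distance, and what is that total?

{Site B, Site D}, total 959

Evaluate every pair (each demand assigned to the nearer of the two):
  {Site B, Site D}: total = 959
  {Site C, Site D}: total = 984
  {Site B, Site E}: total = 991
  {Site A, Site D}: total = 994
  {Site D, Site E}: total = 994
  {Site C, Site E}: total = 1016
  {Site A, Site E}: total = 1026
  {Site B, Site C}: total = 1086
  {Site A, Site B}: total = 1282
  {Site A, Site C}: total = 1436
Best pair: {Site B, Site D} with total 959.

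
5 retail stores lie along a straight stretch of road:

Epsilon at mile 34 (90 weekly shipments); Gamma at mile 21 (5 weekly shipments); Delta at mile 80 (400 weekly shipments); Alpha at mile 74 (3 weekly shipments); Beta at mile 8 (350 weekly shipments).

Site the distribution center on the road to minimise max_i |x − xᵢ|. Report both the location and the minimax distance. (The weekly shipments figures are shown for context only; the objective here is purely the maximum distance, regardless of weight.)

location 44, max distance 36

The 1-center on a line is the midpoint of the two extreme points: leftmost at 8, rightmost at 80.
Optimal location = (8 + 80)/2 = 44; maximum distance = (80 − 8)/2 = 36.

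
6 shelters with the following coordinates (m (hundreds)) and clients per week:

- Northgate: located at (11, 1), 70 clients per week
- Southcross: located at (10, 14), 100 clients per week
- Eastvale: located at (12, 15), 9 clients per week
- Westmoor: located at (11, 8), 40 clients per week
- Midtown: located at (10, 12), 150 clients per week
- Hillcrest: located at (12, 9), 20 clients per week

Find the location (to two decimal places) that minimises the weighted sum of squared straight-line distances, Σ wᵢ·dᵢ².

(10.43, 10.04)

The minimiser of Σwᵢ‖p−pᵢ‖² is the weighted centroid p* = (Σwᵢpᵢ)/(Σwᵢ).
Σwᵢ = 389.
Σwᵢxᵢ = 70·11 + 100·10 + 9·12 + 40·11 + 150·10 + 20·12 = 4058.
Σwᵢyᵢ = 70·1 + 100·14 + 9·15 + 40·8 + 150·12 + 20·9 = 3905.
x* = 4058/389 = 10.43, y* = 3905/389 = 10.04.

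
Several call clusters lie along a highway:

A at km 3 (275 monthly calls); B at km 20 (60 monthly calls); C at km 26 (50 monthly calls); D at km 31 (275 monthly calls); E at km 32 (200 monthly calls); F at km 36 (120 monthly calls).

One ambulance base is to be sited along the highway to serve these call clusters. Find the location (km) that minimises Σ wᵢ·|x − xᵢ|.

For a sum of weighted absolute distances on a line, the optimum is the weighted median (not the mean). Total weight W = 980; half-weight = 490.
Sort by position and accumulate weight:
  km 3 (A, w=275) → cum 275
  km 20 (B, w=60) → cum 335
  km 26 (C, w=50) → cum 385
  km 31 (D, w=275) → cum 660  ≥ 490 → median here
  km 32 (E, w=200) → cum 860
  km 36 (F, w=120) → cum 980
Optimal location: km 31.

x = 31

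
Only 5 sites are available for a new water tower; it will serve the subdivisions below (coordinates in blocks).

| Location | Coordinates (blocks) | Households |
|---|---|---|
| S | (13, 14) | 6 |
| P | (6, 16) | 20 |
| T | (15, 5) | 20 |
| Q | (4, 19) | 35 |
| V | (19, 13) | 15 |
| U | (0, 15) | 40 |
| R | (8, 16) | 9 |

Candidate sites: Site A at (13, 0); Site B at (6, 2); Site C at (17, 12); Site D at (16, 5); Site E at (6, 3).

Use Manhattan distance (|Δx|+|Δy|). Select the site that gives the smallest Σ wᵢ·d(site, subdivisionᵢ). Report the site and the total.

Total weighted distance at each candidate:
  Site A (13, 0): total = 3258
  Site B (6, 2): total = 2563
  Site C (17, 12): total = 2178
  Site D (16, 5): total = 2798
  Site E (6, 3): total = 2418
Minimum is at Site C with total 2178 blocks.

Site C, total 2178 blocks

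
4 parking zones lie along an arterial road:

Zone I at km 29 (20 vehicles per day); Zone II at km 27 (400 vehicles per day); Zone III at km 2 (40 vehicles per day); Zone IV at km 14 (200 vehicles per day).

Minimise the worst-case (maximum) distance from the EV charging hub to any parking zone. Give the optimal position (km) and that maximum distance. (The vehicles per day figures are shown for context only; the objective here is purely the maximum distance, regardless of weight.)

location 15.5, max distance 13.5

The 1-center on a line is the midpoint of the two extreme points: leftmost at 2, rightmost at 29.
Optimal location = (2 + 29)/2 = 15.5; maximum distance = (29 − 2)/2 = 13.5.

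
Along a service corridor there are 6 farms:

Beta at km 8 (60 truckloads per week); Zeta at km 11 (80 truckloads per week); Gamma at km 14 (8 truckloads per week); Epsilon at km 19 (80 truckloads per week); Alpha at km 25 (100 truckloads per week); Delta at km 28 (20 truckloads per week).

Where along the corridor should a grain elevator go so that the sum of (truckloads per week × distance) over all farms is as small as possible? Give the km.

For a sum of weighted absolute distances on a line, the optimum is the weighted median (not the mean). Total weight W = 348; half-weight = 174.
Sort by position and accumulate weight:
  km 8 (Beta, w=60) → cum 60
  km 11 (Zeta, w=80) → cum 140
  km 14 (Gamma, w=8) → cum 148
  km 19 (Epsilon, w=80) → cum 228  ≥ 174 → median here
  km 25 (Alpha, w=100) → cum 328
  km 28 (Delta, w=20) → cum 348
Optimal location: km 19.

x = 19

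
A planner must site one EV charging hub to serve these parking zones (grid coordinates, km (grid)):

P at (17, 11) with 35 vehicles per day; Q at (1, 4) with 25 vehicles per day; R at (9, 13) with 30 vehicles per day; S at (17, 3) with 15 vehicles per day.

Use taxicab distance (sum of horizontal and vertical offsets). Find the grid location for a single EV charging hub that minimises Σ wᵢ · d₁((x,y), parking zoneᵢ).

Manhattan distance separates: Σwᵢ(|x−xᵢ|+|y−yᵢ|) = Σwᵢ|x−xᵢ| + Σwᵢ|y−yᵢ|, so x and y are optimised independently as 1-D weighted medians.
Total weight W = 105; half = 52.5.
x-coordinate, sorted with cumulative weight:
  x=1 (Q, w=25) cum 25
  x=9 (R, w=30) cum 55  ← median
  x=17 (P, w=35) cum 90
  x=17 (S, w=15) cum 105
⇒ x* = 9
y-coordinate, sorted with cumulative weight:
  y=3 (S, w=15) cum 15
  y=4 (Q, w=25) cum 40
  y=11 (P, w=35) cum 75  ← median
  y=13 (R, w=30) cum 105
⇒ y* = 11

(9, 11)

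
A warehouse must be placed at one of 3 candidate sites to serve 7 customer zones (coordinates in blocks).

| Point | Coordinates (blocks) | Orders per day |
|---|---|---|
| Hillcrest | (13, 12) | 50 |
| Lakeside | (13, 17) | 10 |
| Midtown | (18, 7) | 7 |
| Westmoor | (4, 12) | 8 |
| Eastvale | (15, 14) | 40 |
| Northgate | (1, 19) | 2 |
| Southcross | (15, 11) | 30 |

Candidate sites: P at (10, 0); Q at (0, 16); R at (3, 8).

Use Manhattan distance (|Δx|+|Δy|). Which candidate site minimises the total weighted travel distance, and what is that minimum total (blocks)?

R, total 2238 blocks

Total weighted distance at each candidate:
  P (10, 0): total = 2495
  Q (0, 16): total = 2531
  R (3, 8): total = 2238
Minimum is at R with total 2238 blocks.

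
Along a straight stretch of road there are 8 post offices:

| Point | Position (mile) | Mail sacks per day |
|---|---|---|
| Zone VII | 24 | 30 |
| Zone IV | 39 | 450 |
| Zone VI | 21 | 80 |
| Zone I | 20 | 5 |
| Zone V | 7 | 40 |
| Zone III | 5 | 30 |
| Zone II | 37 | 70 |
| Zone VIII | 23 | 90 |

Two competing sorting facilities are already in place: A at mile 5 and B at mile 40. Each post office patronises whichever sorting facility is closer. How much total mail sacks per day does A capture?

The indifferent point is the midpoint (5+40)/2 = 22.5; post offices left of it (closer to A at 5) go to A, those right go to B.
  Zone III at 5 (w=30) → A
  Zone V at 7 (w=40) → A
  Zone I at 20 (w=5) → A
  Zone VI at 21 (w=80) → A
  Zone VIII at 23 (w=90) → B
  Zone VII at 24 (w=30) → B
  Zone II at 37 (w=70) → B
  Zone IV at 39 (w=450) → B
A captures 155; B captures 640.

155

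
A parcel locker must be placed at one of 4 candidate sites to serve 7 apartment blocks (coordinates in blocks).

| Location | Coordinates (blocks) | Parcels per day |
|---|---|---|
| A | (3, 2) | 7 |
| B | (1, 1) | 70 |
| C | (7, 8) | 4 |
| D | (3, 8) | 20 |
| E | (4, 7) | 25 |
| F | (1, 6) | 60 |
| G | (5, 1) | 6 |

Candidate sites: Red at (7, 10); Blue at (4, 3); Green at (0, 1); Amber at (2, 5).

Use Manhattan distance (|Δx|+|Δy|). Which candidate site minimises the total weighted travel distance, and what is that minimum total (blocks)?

Total weighted distance at each candidate:
  Red (7, 10): total = 2078
  Blue (4, 3): total = 994
  Green (0, 1): total = 994
  Amber (2, 5): total = 752
Minimum is at Amber with total 752 blocks.

Amber, total 752 blocks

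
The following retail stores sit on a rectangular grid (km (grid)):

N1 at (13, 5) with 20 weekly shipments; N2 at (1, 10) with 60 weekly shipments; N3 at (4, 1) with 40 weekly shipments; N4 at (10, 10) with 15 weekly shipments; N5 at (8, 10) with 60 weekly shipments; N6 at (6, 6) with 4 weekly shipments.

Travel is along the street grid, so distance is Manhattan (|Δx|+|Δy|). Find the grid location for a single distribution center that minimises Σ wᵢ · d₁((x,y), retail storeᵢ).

Manhattan distance separates: Σwᵢ(|x−xᵢ|+|y−yᵢ|) = Σwᵢ|x−xᵢ| + Σwᵢ|y−yᵢ|, so x and y are optimised independently as 1-D weighted medians.
Total weight W = 199; half = 99.5.
x-coordinate, sorted with cumulative weight:
  x=1 (N2, w=60) cum 60
  x=4 (N3, w=40) cum 100  ← median
  x=6 (N6, w=4) cum 104
  x=8 (N5, w=60) cum 164
  x=10 (N4, w=15) cum 179
  x=13 (N1, w=20) cum 199
⇒ x* = 4
y-coordinate, sorted with cumulative weight:
  y=1 (N3, w=40) cum 40
  y=5 (N1, w=20) cum 60
  y=6 (N6, w=4) cum 64
  y=10 (N2, w=60) cum 124  ← median
  y=10 (N4, w=15) cum 139
  y=10 (N5, w=60) cum 199
⇒ y* = 10

(4, 10)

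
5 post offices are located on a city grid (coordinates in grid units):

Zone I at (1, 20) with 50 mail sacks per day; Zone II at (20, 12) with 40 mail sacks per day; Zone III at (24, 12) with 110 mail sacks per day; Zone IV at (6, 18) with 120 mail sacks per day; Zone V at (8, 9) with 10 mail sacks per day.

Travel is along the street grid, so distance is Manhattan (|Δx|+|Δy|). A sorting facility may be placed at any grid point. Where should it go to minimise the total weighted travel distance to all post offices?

(6, 18)

Manhattan distance separates: Σwᵢ(|x−xᵢ|+|y−yᵢ|) = Σwᵢ|x−xᵢ| + Σwᵢ|y−yᵢ|, so x and y are optimised independently as 1-D weighted medians.
Total weight W = 330; half = 165.
x-coordinate, sorted with cumulative weight:
  x=1 (Zone I, w=50) cum 50
  x=6 (Zone IV, w=120) cum 170  ← median
  x=8 (Zone V, w=10) cum 180
  x=20 (Zone II, w=40) cum 220
  x=24 (Zone III, w=110) cum 330
⇒ x* = 6
y-coordinate, sorted with cumulative weight:
  y=9 (Zone V, w=10) cum 10
  y=12 (Zone II, w=40) cum 50
  y=12 (Zone III, w=110) cum 160
  y=18 (Zone IV, w=120) cum 280  ← median
  y=20 (Zone I, w=50) cum 330
⇒ y* = 18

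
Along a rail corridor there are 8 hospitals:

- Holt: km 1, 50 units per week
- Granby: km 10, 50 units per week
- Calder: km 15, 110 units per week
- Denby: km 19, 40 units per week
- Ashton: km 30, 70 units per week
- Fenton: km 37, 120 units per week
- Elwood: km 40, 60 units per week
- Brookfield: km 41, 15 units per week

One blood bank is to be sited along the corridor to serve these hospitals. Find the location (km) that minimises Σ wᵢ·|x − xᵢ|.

x = 30

For a sum of weighted absolute distances on a line, the optimum is the weighted median (not the mean). Total weight W = 515; half-weight = 257.5.
Sort by position and accumulate weight:
  km 1 (Holt, w=50) → cum 50
  km 10 (Granby, w=50) → cum 100
  km 15 (Calder, w=110) → cum 210
  km 19 (Denby, w=40) → cum 250
  km 30 (Ashton, w=70) → cum 320  ≥ 257.5 → median here
  km 37 (Fenton, w=120) → cum 440
  km 40 (Elwood, w=60) → cum 500
  km 41 (Brookfield, w=15) → cum 515
Optimal location: km 30.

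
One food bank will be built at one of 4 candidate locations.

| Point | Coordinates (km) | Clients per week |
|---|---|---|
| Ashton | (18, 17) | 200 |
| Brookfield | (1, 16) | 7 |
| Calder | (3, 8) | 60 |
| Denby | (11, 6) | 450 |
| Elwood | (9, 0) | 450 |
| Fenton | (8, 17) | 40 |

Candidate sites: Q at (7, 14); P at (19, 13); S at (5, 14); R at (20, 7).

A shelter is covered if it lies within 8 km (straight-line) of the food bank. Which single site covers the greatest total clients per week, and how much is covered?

Coverage radius r = 8 km; a point is covered iff (Δx)²+(Δy)² ≤ 8² = 64.
  Q (7, 14): covers {Brookfield, Calder, Fenton} → 107
  P (19, 13): covers {Ashton} → 200
  S (5, 14): covers {Brookfield, Calder, Fenton} → 107
  R (20, 7): covers {none} → 0
Maximum coverage at P: 200 clients per week.

P, covering 200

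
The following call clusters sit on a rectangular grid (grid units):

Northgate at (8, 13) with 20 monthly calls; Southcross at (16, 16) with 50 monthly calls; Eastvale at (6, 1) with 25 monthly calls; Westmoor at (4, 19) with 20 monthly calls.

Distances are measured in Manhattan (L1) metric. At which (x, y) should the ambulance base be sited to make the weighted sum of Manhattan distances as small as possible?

Manhattan distance separates: Σwᵢ(|x−xᵢ|+|y−yᵢ|) = Σwᵢ|x−xᵢ| + Σwᵢ|y−yᵢ|, so x and y are optimised independently as 1-D weighted medians.
Total weight W = 115; half = 57.5.
x-coordinate, sorted with cumulative weight:
  x=4 (Westmoor, w=20) cum 20
  x=6 (Eastvale, w=25) cum 45
  x=8 (Northgate, w=20) cum 65  ← median
  x=16 (Southcross, w=50) cum 115
⇒ x* = 8
y-coordinate, sorted with cumulative weight:
  y=1 (Eastvale, w=25) cum 25
  y=13 (Northgate, w=20) cum 45
  y=16 (Southcross, w=50) cum 95  ← median
  y=19 (Westmoor, w=20) cum 115
⇒ y* = 16

(8, 16)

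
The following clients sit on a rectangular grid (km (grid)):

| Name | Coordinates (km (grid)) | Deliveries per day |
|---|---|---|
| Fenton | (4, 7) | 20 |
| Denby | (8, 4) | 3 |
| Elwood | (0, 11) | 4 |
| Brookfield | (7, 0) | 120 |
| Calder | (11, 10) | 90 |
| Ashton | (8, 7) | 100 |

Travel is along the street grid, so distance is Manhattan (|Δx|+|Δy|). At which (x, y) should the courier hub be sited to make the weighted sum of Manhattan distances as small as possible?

(8, 7)

Manhattan distance separates: Σwᵢ(|x−xᵢ|+|y−yᵢ|) = Σwᵢ|x−xᵢ| + Σwᵢ|y−yᵢ|, so x and y are optimised independently as 1-D weighted medians.
Total weight W = 337; half = 168.5.
x-coordinate, sorted with cumulative weight:
  x=0 (Elwood, w=4) cum 4
  x=4 (Fenton, w=20) cum 24
  x=7 (Brookfield, w=120) cum 144
  x=8 (Denby, w=3) cum 147
  x=8 (Ashton, w=100) cum 247  ← median
  x=11 (Calder, w=90) cum 337
⇒ x* = 8
y-coordinate, sorted with cumulative weight:
  y=0 (Brookfield, w=120) cum 120
  y=4 (Denby, w=3) cum 123
  y=7 (Fenton, w=20) cum 143
  y=7 (Ashton, w=100) cum 243  ← median
  y=10 (Calder, w=90) cum 333
  y=11 (Elwood, w=4) cum 337
⇒ y* = 7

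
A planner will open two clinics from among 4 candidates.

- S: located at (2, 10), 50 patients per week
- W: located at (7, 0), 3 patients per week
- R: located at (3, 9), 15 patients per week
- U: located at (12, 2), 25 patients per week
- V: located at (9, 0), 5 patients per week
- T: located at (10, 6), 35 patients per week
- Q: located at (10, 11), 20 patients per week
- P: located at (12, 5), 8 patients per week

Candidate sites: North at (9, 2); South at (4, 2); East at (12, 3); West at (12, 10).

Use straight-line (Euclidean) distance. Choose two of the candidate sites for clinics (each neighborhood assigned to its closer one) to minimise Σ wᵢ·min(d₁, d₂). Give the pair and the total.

Evaluate every pair (each demand assigned to the nearer of the two):
  {South, East}: total = 882.5
  {East, West}: total = 886.5
  {North, West}: total = 952.3
  {North, South}: total = 971.2
  {South, West}: total = 997.4
  {North, East}: total = 1020.4
Best pair: {South, East} with total 882.5.

{South, East}, total 882.5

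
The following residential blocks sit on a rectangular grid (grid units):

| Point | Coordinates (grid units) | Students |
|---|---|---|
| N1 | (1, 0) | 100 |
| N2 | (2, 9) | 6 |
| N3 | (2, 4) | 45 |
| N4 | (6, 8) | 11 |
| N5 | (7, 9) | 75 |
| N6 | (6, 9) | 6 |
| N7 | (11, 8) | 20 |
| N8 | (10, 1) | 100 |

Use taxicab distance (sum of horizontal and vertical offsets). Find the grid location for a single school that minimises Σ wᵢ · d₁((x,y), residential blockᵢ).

Manhattan distance separates: Σwᵢ(|x−xᵢ|+|y−yᵢ|) = Σwᵢ|x−xᵢ| + Σwᵢ|y−yᵢ|, so x and y are optimised independently as 1-D weighted medians.
Total weight W = 363; half = 181.5.
x-coordinate, sorted with cumulative weight:
  x=1 (N1, w=100) cum 100
  x=2 (N2, w=6) cum 106
  x=2 (N3, w=45) cum 151
  x=6 (N4, w=11) cum 162
  x=6 (N6, w=6) cum 168
  x=7 (N5, w=75) cum 243  ← median
  x=10 (N8, w=100) cum 343
  x=11 (N7, w=20) cum 363
⇒ x* = 7
y-coordinate, sorted with cumulative weight:
  y=0 (N1, w=100) cum 100
  y=1 (N8, w=100) cum 200  ← median
  y=4 (N3, w=45) cum 245
  y=8 (N4, w=11) cum 256
  y=8 (N7, w=20) cum 276
  y=9 (N2, w=6) cum 282
  y=9 (N5, w=75) cum 357
  y=9 (N6, w=6) cum 363
⇒ y* = 1

(7, 1)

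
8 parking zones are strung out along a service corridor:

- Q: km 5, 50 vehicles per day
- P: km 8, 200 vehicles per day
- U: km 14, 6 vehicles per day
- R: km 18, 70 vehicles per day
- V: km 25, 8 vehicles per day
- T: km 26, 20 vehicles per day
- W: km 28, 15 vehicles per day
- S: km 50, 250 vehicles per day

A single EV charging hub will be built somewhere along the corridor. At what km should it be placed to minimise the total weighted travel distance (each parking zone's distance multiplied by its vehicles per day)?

For a sum of weighted absolute distances on a line, the optimum is the weighted median (not the mean). Total weight W = 619; half-weight = 309.5.
Sort by position and accumulate weight:
  km 5 (Q, w=50) → cum 50
  km 8 (P, w=200) → cum 250
  km 14 (U, w=6) → cum 256
  km 18 (R, w=70) → cum 326  ≥ 309.5 → median here
  km 25 (V, w=8) → cum 334
  km 26 (T, w=20) → cum 354
  km 28 (W, w=15) → cum 369
  km 50 (S, w=250) → cum 619
Optimal location: km 18.

x = 18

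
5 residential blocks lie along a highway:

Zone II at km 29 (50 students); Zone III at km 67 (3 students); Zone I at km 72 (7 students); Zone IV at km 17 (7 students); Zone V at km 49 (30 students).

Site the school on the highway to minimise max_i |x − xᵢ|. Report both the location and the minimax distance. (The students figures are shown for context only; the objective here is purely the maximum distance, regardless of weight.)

The 1-center on a line is the midpoint of the two extreme points: leftmost at 17, rightmost at 72.
Optimal location = (17 + 72)/2 = 44.5; maximum distance = (72 − 17)/2 = 27.5.

location 44.5, max distance 27.5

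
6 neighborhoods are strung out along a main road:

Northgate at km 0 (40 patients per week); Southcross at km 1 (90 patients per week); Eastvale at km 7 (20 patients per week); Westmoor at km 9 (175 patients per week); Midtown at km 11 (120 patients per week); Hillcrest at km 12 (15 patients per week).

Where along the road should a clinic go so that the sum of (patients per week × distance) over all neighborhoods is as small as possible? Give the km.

x = 9

For a sum of weighted absolute distances on a line, the optimum is the weighted median (not the mean). Total weight W = 460; half-weight = 230.
Sort by position and accumulate weight:
  km 0 (Northgate, w=40) → cum 40
  km 1 (Southcross, w=90) → cum 130
  km 7 (Eastvale, w=20) → cum 150
  km 9 (Westmoor, w=175) → cum 325  ≥ 230 → median here
  km 11 (Midtown, w=120) → cum 445
  km 12 (Hillcrest, w=15) → cum 460
Optimal location: km 9.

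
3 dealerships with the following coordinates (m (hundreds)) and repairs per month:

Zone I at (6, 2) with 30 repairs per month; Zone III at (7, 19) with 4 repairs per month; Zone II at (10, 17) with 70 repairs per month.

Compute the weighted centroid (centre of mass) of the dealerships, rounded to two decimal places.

(8.73, 12.75)

The minimiser of Σwᵢ‖p−pᵢ‖² is the weighted centroid p* = (Σwᵢpᵢ)/(Σwᵢ).
Σwᵢ = 104.
Σwᵢxᵢ = 30·6 + 4·7 + 70·10 = 908.
Σwᵢyᵢ = 30·2 + 4·19 + 70·17 = 1326.
x* = 908/104 = 8.73, y* = 1326/104 = 12.75.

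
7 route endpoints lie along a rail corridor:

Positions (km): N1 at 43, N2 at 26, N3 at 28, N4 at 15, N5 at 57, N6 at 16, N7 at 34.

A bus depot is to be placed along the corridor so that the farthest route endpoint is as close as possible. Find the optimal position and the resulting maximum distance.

The 1-center on a line is the midpoint of the two extreme points: leftmost at 15, rightmost at 57.
Optimal location = (15 + 57)/2 = 36; maximum distance = (57 − 15)/2 = 21.

location 36, max distance 21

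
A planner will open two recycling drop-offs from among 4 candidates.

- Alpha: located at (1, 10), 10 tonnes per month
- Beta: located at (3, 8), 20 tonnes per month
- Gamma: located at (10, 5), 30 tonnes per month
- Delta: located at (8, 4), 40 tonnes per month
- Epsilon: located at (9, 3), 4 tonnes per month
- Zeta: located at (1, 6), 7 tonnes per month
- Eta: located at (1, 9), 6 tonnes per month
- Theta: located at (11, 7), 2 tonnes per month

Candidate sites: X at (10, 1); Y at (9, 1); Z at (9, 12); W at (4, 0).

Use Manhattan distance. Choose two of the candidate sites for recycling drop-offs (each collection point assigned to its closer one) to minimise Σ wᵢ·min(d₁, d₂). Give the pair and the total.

{Y, W}, total 779

Evaluate every pair (each demand assigned to the nearer of the two):
  {Y, W}: total = 779
  {Y, Z}: total = 789
  {X, W}: total = 791
  {X, Z}: total = 810
  {X, Y}: total = 919
  {Z, W}: total = 1015
Best pair: {Y, W} with total 779.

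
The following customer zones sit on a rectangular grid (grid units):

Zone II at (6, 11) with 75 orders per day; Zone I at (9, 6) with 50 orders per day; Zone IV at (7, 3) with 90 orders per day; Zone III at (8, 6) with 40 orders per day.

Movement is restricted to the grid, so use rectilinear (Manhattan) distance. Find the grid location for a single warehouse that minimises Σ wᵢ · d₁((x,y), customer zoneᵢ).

Manhattan distance separates: Σwᵢ(|x−xᵢ|+|y−yᵢ|) = Σwᵢ|x−xᵢ| + Σwᵢ|y−yᵢ|, so x and y are optimised independently as 1-D weighted medians.
Total weight W = 255; half = 127.5.
x-coordinate, sorted with cumulative weight:
  x=6 (Zone II, w=75) cum 75
  x=7 (Zone IV, w=90) cum 165  ← median
  x=8 (Zone III, w=40) cum 205
  x=9 (Zone I, w=50) cum 255
⇒ x* = 7
y-coordinate, sorted with cumulative weight:
  y=3 (Zone IV, w=90) cum 90
  y=6 (Zone I, w=50) cum 140  ← median
  y=6 (Zone III, w=40) cum 180
  y=11 (Zone II, w=75) cum 255
⇒ y* = 6

(7, 6)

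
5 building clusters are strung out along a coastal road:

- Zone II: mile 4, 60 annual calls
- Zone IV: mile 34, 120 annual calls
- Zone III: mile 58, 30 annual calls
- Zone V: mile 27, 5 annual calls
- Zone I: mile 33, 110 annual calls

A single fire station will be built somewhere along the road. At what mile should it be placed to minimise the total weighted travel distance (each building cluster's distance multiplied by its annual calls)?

For a sum of weighted absolute distances on a line, the optimum is the weighted median (not the mean). Total weight W = 325; half-weight = 162.5.
Sort by position and accumulate weight:
  mile 4 (Zone II, w=60) → cum 60
  mile 27 (Zone V, w=5) → cum 65
  mile 33 (Zone I, w=110) → cum 175  ≥ 162.5 → median here
  mile 34 (Zone IV, w=120) → cum 295
  mile 58 (Zone III, w=30) → cum 325
Optimal location: mile 33.

x = 33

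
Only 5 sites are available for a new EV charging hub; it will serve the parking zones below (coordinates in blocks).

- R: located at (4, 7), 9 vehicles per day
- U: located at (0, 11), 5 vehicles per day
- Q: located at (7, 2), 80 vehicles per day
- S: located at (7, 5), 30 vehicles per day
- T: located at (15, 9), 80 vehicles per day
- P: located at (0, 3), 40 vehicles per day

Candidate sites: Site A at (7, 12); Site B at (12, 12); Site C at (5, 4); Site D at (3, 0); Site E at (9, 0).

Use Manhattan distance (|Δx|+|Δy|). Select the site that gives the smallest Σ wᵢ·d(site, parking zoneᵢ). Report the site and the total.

Site C, total 1946 blocks

Total weighted distance at each candidate:
  Site A (7, 12): total = 2642
  Site B (12, 12): total = 3062
  Site C (5, 4): total = 1946
  Site D (3, 0): total = 2812
  Site E (9, 0): total = 2418
Minimum is at Site C with total 1946 blocks.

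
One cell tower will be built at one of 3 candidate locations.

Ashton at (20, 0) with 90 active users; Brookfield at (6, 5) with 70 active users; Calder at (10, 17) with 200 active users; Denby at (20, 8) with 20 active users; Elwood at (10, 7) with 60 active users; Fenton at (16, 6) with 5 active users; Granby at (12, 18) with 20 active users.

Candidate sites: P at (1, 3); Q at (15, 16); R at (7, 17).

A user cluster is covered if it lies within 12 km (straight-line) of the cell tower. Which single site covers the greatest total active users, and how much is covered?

Coverage radius r = 12 km; a point is covered iff (Δx)²+(Δy)² ≤ 12² = 144.
  P (1, 3): covers {Brookfield, Elwood} → 130
  Q (15, 16): covers {Calder, Denby, Elwood, Fenton, Granby} → 305
  R (7, 17): covers {Calder, Elwood, Granby} → 280
Maximum coverage at Q: 305 active users.

Q, covering 305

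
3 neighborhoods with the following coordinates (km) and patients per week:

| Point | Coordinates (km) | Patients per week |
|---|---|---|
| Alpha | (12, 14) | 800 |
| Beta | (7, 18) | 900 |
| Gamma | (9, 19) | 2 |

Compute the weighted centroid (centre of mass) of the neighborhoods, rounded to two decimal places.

(9.35, 16.12)

The minimiser of Σwᵢ‖p−pᵢ‖² is the weighted centroid p* = (Σwᵢpᵢ)/(Σwᵢ).
Σwᵢ = 1702.
Σwᵢxᵢ = 800·12 + 900·7 + 2·9 = 15918.
Σwᵢyᵢ = 800·14 + 900·18 + 2·19 = 27438.
x* = 15918/1702 = 9.35, y* = 27438/1702 = 16.12.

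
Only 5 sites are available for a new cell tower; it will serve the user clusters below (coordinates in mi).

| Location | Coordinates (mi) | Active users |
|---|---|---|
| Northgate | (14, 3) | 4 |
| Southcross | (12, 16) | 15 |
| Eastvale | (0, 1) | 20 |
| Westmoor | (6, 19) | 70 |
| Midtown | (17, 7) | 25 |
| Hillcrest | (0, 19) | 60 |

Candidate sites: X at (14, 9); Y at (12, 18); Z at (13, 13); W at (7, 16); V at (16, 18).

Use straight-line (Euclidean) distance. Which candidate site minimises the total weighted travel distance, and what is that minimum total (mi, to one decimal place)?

W, total 1479.8 mi

Total weighted distance at each candidate:
  X (14, 9): total = 2474.5
  Y (12, 18): total = 1957.1
  Z (13, 13): total = 2126.2
  W (7, 16): total = 1479.8
  V (16, 18): total = 2536.0
Minimum is at W with total 1479.8 mi.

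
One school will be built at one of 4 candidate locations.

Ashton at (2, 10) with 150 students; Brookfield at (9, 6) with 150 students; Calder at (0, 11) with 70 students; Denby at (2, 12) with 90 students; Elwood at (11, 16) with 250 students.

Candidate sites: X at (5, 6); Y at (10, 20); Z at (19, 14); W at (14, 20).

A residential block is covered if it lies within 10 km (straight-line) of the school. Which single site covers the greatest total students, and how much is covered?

X, covering 460

Coverage radius r = 10 km; a point is covered iff (Δx)²+(Δy)² ≤ 10² = 100.
  X (5, 6): covers {Ashton, Brookfield, Calder, Denby} → 460
  Y (10, 20): covers {Elwood} → 250
  Z (19, 14): covers {Elwood} → 250
  W (14, 20): covers {Elwood} → 250
Maximum coverage at X: 460 students.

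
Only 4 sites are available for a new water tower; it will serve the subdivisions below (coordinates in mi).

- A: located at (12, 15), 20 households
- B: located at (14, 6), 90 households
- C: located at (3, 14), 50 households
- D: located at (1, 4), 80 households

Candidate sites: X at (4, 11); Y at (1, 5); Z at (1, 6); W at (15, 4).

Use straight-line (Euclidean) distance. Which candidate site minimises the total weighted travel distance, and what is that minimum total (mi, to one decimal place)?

Total weighted distance at each candidate:
  X (4, 11): total = 1952.5
  Y (1, 5): total = 2011.8
  Z (1, 6): total = 2026.6
  W (15, 4): total = 2330.3
Minimum is at X with total 1952.5 mi.

X, total 1952.5 mi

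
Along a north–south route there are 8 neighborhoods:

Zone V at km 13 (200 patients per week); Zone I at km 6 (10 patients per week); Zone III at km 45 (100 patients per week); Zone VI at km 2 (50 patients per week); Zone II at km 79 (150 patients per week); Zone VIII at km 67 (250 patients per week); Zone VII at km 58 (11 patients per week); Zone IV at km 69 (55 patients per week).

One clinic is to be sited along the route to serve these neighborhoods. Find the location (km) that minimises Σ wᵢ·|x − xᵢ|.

For a sum of weighted absolute distances on a line, the optimum is the weighted median (not the mean). Total weight W = 826; half-weight = 413.
Sort by position and accumulate weight:
  km 2 (Zone VI, w=50) → cum 50
  km 6 (Zone I, w=10) → cum 60
  km 13 (Zone V, w=200) → cum 260
  km 45 (Zone III, w=100) → cum 360
  km 58 (Zone VII, w=11) → cum 371
  km 67 (Zone VIII, w=250) → cum 621  ≥ 413 → median here
  km 69 (Zone IV, w=55) → cum 676
  km 79 (Zone II, w=150) → cum 826
Optimal location: km 67.

x = 67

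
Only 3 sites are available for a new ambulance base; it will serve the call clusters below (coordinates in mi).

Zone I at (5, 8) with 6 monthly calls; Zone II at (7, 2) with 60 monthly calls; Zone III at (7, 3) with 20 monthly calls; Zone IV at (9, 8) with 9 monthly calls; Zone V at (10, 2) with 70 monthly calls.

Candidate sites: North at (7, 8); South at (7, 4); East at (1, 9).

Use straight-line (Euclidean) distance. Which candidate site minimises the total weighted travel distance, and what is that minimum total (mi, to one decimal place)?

South, total 459.5 mi

Total weighted distance at each candidate:
  North (7, 8): total = 959.6
  South (7, 4): total = 459.5
  East (1, 9): total = 1618.3
Minimum is at South with total 459.5 mi.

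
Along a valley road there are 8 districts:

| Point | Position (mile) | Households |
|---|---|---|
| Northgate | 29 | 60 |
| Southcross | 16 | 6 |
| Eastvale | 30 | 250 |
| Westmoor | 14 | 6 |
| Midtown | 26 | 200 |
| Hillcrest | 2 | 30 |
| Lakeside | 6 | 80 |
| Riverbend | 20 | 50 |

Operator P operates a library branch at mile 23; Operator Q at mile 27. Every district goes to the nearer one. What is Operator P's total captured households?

172

The indifferent point is the midpoint (23+27)/2 = 25; districts left of it (closer to Operator P at 23) go to Operator P, those right go to Operator Q.
  Hillcrest at 2 (w=30) → Operator P
  Lakeside at 6 (w=80) → Operator P
  Westmoor at 14 (w=6) → Operator P
  Southcross at 16 (w=6) → Operator P
  Riverbend at 20 (w=50) → Operator P
  Midtown at 26 (w=200) → Operator Q
  Northgate at 29 (w=60) → Operator Q
  Eastvale at 30 (w=250) → Operator Q
Operator P captures 172; Operator Q captures 510.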